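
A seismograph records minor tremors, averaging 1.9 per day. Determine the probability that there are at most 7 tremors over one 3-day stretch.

Over the interval, μ = 1.9 × 3 = 5.7 (a 3-day stretch = 3 days).
P(N ≤ 7) = Σ_{j=0}^{7} e^(−μ) μ^j/j! ≈ 0.7841.

0.7841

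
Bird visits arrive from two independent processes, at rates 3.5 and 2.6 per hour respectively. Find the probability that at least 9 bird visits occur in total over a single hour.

Independent Poisson processes superpose: combined rate λ = 3.5 + 2.6 = 6.1 per hour.
So μ = 6.1.
P(N ≥ 9) = 1 − P(N ≤ 8) ≈ 0.1633.

0.1633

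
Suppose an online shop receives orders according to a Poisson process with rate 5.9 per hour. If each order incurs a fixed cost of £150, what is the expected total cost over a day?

E[N] = 5.9 × 24 = 141.6 (a day = 24 hours); E[cost] = 141.6 × £150 = £21240.

£21240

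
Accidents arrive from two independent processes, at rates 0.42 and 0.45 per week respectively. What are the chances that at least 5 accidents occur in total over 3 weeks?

0.1240

Independent Poisson processes superpose: combined rate λ = 0.42 + 0.45 = 0.87 per week.
Over the interval, μ = 0.87 × 3 = 2.61 (3 weeks).
P(N ≥ 5) = 1 − P(N ≤ 4) ≈ 0.1240.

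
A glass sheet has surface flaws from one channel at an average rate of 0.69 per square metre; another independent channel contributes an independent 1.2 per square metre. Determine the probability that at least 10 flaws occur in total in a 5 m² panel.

Independent Poisson processes superpose: combined rate λ = 0.69 + 1.2 = 1.89 per square metre.
Over the interval, μ = 1.89 × 5 = 9.45 (a 5 m² panel = 5 square metres).
P(N ≥ 10) = 1 − P(N ≤ 9) ≈ 0.4717.

0.4717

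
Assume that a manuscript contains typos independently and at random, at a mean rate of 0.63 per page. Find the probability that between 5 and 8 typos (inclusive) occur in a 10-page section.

Over the interval, μ = 0.63 × 10 = 6.3 (a 10-page section = 10 pages).
P(5 ≤ N ≤ 8) = Σ_{j=5}^{8} e^(−6.3) · 6.3^j/j! ≈ 0.5679.

0.5679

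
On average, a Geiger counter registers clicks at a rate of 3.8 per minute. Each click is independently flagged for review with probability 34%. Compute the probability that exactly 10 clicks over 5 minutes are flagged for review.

0.0546

Thinning: the clicks that are flagged for review themselves form a Poisson process with rate 0.34 × 3.8 = 1.292 per minute.
Over the interval, μ = 1.292 × 5 = 6.46 (5 minutes).
P(N = 10) = e^(−6.46) · 6.46^10/10! ≈ 0.0546.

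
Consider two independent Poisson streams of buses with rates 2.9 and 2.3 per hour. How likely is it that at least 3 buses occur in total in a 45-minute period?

0.7469

Independent Poisson processes superpose: combined rate λ = 2.9 + 2.3 = 5.2 per hour.
Over the interval, μ = 5.2 × 0.75 = 3.9 (a 45-minute period = 0.75 hours).
P(N ≥ 3) = 1 − P(N ≤ 2) ≈ 0.7469.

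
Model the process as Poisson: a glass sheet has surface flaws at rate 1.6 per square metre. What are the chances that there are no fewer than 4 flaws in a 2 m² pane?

Over the interval, μ = 1.6 × 2 = 3.2 (a 2 m² pane = 2 square metres).
P(N ≥ 4) = 1 − P(N ≤ 3) = 1 − Σ_{j=0}^{3} e^(−μ) μ^j/j! ≈ 0.3975.

0.3975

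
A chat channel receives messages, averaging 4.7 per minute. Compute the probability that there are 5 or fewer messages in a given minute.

With mean μ = 4.7 per minute,
P(N ≤ 5) = Σ_{j=0}^{5} e^(−μ) μ^j/j! ≈ 0.6684.

0.6684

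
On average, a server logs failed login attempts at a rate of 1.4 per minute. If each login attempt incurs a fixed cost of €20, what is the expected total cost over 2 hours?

€3360

E[N] = 1.4 × 120 = 168 (2 hours = 120 minutes); E[cost] = 168 × €20 = €3360.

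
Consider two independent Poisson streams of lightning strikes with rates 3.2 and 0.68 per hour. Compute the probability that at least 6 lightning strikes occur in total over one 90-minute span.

Independent Poisson processes superpose: combined rate λ = 3.2 + 0.68 = 3.88 per hour.
Over the interval, μ = 3.88 × 1.5 = 5.82 (a 90-minute span = 1.5 hours).
P(N ≥ 6) = 1 − P(N ≤ 5) ≈ 0.5250.

0.5250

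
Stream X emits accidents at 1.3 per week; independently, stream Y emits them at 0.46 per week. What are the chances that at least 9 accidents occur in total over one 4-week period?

Independent Poisson processes superpose: combined rate λ = 1.3 + 0.46 = 1.76 per week.
Over the interval, μ = 1.76 × 4 = 7.04 (a 4-week period = 4 weeks).
P(N ≥ 9) = 1 − P(N ≤ 8) ≈ 0.2761.

0.2761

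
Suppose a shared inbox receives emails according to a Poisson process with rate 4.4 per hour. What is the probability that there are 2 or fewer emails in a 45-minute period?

0.3594

Over the interval, μ = 4.4 × 0.75 = 3.3 (a 45-minute period = 0.75 hours).
P(N ≤ 2) = Σ_{j=0}^{2} e^(−μ) μ^j/j! ≈ 0.3594.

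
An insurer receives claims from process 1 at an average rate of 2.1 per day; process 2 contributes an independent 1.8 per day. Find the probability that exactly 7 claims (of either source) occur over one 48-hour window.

Independent Poisson processes superpose: combined rate λ = 2.1 + 1.8 = 3.9 per day.
Over the interval, μ = 3.9 × 2 = 7.8 (a 48-hour window = 2 days).
P(N = 7) = e^(−7.8) · 7.8^7/7! ≈ 0.1428.

0.1428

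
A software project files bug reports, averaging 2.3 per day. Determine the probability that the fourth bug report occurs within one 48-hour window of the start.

Over the interval, μ = 2.3 × 2 = 4.6 (a 48-hour window = 2 days).
The fourth arrival falls in the interval iff at least 4 events occur there: P(S_4 ≤ t) = P(N ≥ 4) = 1 − P(N ≤ 3) ≈ 0.6743.

0.6743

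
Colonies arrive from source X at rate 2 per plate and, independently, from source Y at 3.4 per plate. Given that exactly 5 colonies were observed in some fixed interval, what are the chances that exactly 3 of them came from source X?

0.2014

Given the total, each event is independently from source X with probability p = λ_X/(λ_X+λ_Y) = 2/5.4 ≈ 0.3704.
So K ~ Binomial(5, 2/5.4): P(K = 3) = C(5,3) · (2/5.4)^3 · (3.4/5.4)^2 ≈ 0.2014.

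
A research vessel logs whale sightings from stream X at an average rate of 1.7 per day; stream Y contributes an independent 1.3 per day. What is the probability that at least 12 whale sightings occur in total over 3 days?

Independent Poisson processes superpose: combined rate λ = 1.7 + 1.3 = 3 per day.
Over the interval, μ = 3 × 3 = 9 (3 days).
P(N ≥ 12) = 1 − P(N ≤ 11) ≈ 0.1970.

0.1970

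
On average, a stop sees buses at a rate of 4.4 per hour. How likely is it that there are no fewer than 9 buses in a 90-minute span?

0.2204

Over the interval, μ = 4.4 × 1.5 = 6.6 (a 90-minute span = 1.5 hours).
P(N ≥ 9) = 1 − P(N ≤ 8) = 1 − Σ_{j=0}^{8} e^(−μ) μ^j/j! ≈ 0.2204.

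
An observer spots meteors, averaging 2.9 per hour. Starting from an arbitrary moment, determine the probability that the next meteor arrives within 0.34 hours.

Inter-arrival times are exponential with rate λ = 2.9 per hour.
P(T ≤ 0.34) = 1 − e^(−λt) = 1 − e^(−2.9 × 0.34) = 1 − e^(−0.986) ≈ 0.6269.

0.6269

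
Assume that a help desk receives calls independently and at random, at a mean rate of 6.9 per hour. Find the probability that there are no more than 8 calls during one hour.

0.7420

With mean μ = 6.9 per hour,
P(N ≤ 8) = Σ_{j=0}^{8} e^(−μ) μ^j/j! ≈ 0.7420.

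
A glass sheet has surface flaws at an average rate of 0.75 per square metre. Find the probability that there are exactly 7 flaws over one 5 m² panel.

Over the interval, μ = 0.75 × 5 = 3.75 (a 5 m² panel = 5 square metres).
P(N = 7) = e^(−μ) μ^7/7! = e^(−3.75) · 3.75^7/5040 ≈ 0.0487.

0.0487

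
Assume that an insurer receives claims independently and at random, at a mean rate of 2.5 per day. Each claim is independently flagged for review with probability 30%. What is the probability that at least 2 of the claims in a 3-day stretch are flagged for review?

Thinning: the claims that are flagged for review themselves form a Poisson process with rate 0.3 × 2.5 = 0.75 per day.
Over the interval, μ = 0.75 × 3 = 2.25 (a 3-day stretch = 3 days).
P(N ≥ 2) = 1 − P(N ≤ 1) ≈ 0.6575.

0.6575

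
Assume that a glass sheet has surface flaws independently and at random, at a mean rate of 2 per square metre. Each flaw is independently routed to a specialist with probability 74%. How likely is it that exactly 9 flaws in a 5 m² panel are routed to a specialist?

0.1121

Thinning: the flaws that are routed to a specialist themselves form a Poisson process with rate 0.74 × 2 = 1.48 per square metre.
Over the interval, μ = 1.48 × 5 = 7.4 (a 5 m² panel = 5 square metres).
P(N = 9) = e^(−7.4) · 7.4^9/9! ≈ 0.1121.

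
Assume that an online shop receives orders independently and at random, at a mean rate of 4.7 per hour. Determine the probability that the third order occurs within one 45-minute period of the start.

0.6838

Over the interval, μ = 4.7 × 0.75 = 3.525 (a 45-minute period = 0.75 hours).
The third arrival falls in the interval iff at least 3 events occur there: P(S_3 ≤ t) = P(N ≥ 3) = 1 − P(N ≤ 2) ≈ 0.6838.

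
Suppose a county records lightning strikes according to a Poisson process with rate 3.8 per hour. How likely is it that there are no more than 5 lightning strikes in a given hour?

With mean μ = 3.8 per hour,
P(N ≤ 5) = Σ_{j=0}^{5} e^(−μ) μ^j/j! ≈ 0.8156.

0.8156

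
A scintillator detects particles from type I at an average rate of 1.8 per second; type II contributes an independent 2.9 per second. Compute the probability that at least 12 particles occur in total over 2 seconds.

0.2374

Independent Poisson processes superpose: combined rate λ = 1.8 + 2.9 = 4.7 per second.
Over the interval, μ = 4.7 × 2 = 9.4 (2 seconds).
P(N ≥ 12) = 1 − P(N ≤ 11) ≈ 0.2374.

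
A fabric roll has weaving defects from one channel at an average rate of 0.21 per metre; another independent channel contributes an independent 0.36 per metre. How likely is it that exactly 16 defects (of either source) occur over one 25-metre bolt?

Independent Poisson processes superpose: combined rate λ = 0.21 + 0.36 = 0.57 per metre.
Over the interval, μ = 0.57 × 25 = 14.25 (a 25-metre bolt = 25 metres).
P(N = 16) = e^(−14.25) · 14.25^16/16! ≈ 0.0895.

0.0895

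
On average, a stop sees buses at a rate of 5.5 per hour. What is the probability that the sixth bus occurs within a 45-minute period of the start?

Over the interval, μ = 5.5 × 0.75 = 4.125 (a 45-minute period = 0.75 hours).
The sixth arrival falls in the interval iff at least 6 events occur there: P(S_6 ≤ t) = P(N ≥ 6) = 1 − P(N ≤ 5) ≈ 0.2347.

0.2347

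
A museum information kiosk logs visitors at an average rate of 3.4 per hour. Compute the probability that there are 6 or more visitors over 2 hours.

0.6730

Over the interval, μ = 3.4 × 2 = 6.8 (2 hours).
P(N ≥ 6) = 1 − P(N ≤ 5) = 1 − Σ_{j=0}^{5} e^(−μ) μ^j/j! ≈ 0.6730.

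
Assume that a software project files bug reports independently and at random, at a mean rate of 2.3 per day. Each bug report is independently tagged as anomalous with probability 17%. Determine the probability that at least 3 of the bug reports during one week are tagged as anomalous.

0.5154

Thinning: the bug reports that are tagged as anomalous themselves form a Poisson process with rate 0.17 × 2.3 = 0.391 per day.
Over the interval, μ = 0.391 × 7 = 2.737 (a week = 7 days).
P(N ≥ 3) = 1 − P(N ≤ 2) ≈ 0.5154.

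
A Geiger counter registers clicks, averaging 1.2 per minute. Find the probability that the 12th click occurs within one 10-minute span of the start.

0.5384

Over the interval, μ = 1.2 × 10 = 12 (a 10-minute span = 10 minutes).
The 12th arrival falls in the interval iff at least 12 events occur there: P(S_12 ≤ t) = P(N ≥ 12) = 1 − P(N ≤ 11) ≈ 0.5384.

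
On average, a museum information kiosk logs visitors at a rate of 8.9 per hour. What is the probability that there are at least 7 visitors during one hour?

With mean μ = 8.9 per hour,
P(N ≥ 7) = 1 − P(N ≤ 6) = 1 − Σ_{j=0}^{6} e^(−μ) μ^j/j! ≈ 0.7840.

0.7840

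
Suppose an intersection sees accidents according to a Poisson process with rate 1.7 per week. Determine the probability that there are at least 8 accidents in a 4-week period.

0.3715

Over the interval, μ = 1.7 × 4 = 6.8 (a 4-week period = 4 weeks).
P(N ≥ 8) = 1 − P(N ≤ 7) = 1 − Σ_{j=0}^{7} e^(−μ) μ^j/j! ≈ 0.3715.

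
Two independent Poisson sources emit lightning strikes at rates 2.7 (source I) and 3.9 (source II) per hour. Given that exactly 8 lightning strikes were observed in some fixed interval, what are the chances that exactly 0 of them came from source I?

0.0149

Given the total, each event is independently from source I with probability p = λ_I/(λ_I+λ_II) = 2.7/6.6 ≈ 0.4091.
So K ~ Binomial(8, 2.7/6.6): P(K = 0) = C(8,0) · (2.7/6.6)^0 · (3.9/6.6)^8 ≈ 0.0149.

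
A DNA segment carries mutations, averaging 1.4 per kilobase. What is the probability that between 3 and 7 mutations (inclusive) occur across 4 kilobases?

Over the interval, μ = 1.4 × 4 = 5.6 (4 kilobases).
P(3 ≤ N ≤ 7) = Σ_{j=3}^{7} e^(−5.6) · 5.6^j/j! ≈ 0.7146.

0.7146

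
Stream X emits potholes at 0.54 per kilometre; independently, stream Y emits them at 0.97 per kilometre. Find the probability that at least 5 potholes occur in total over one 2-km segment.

0.1881

Independent Poisson processes superpose: combined rate λ = 0.54 + 0.97 = 1.51 per kilometre.
Over the interval, μ = 1.51 × 2 = 3.02 (a 2-km segment = 2 kilometres).
P(N ≥ 5) = 1 − P(N ≤ 4) ≈ 0.1881.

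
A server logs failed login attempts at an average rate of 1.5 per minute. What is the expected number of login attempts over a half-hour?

45

E[N] = λt = 1.5 × 30 = 45 (a half-hour = 30 minutes).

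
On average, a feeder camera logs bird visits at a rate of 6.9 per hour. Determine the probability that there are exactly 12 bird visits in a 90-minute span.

0.1009

Over the interval, μ = 6.9 × 1.5 = 10.35 (a 90-minute span = 1.5 hours).
P(N = 12) = e^(−μ) μ^12/12! = e^(−10.35) · 10.35^12/479001600 ≈ 0.1009.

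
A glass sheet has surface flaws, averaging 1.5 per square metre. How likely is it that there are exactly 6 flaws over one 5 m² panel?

Over the interval, μ = 1.5 × 5 = 7.5 (a 5 m² panel = 5 square metres).
P(N = 6) = e^(−μ) μ^6/6! = e^(−7.5) · 7.5^6/720 ≈ 0.1367.

0.1367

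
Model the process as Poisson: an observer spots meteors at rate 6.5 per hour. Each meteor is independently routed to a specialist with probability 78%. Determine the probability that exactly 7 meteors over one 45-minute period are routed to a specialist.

0.0509

Thinning: the meteors that are routed to a specialist themselves form a Poisson process with rate 0.78 × 6.5 = 5.07 per hour.
Over the interval, μ = 5.07 × 0.75 = 3.8025 (a 45-minute period = 0.75 hours).
P(N = 7) = e^(−3.8025) · 3.8025^7/7! ≈ 0.0509.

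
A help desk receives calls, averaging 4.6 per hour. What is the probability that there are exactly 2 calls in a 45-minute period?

0.1889

Over the interval, μ = 4.6 × 0.75 = 3.45 (a 45-minute period = 0.75 hours).
P(N = 2) = e^(−μ) μ^2/2! = e^(−3.45) · 3.45^2/2 ≈ 0.1889.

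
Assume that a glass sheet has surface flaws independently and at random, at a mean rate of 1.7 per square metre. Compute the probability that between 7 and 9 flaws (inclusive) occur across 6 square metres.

Over the interval, μ = 1.7 × 6 = 10.2 (6 square metres).
P(7 ≤ N ≤ 9) = Σ_{j=7}^{9} e^(−10.2) · 10.2^j/j! ≈ 0.3151.

0.3151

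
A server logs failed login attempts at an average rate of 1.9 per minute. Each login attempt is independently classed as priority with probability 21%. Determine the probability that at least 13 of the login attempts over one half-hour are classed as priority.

Thinning: the login attempts that are classed as priority themselves form a Poisson process with rate 0.21 × 1.9 = 0.399 per minute.
Over the interval, μ = 0.399 × 30 = 11.97 (a half-hour = 30 minutes).
P(N ≥ 13) = 1 − P(N ≤ 12) ≈ 0.4206.

0.4206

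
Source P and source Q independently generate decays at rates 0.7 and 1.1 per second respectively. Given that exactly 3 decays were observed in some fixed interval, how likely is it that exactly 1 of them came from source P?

Given the total, each event is independently from source P with probability p = λ_P/(λ_P+λ_Q) = 0.7/1.8 ≈ 0.3889.
So K ~ Binomial(3, 0.7/1.8): P(K = 1) = C(3,1) · (0.7/1.8)^1 · (1.1/1.8)^2 ≈ 0.4357.

0.4357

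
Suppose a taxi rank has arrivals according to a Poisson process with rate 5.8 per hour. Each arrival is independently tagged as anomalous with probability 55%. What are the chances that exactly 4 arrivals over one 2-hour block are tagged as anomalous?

0.1170

Thinning: the arrivals that are tagged as anomalous themselves form a Poisson process with rate 0.55 × 5.8 = 3.19 per hour.
Over the interval, μ = 3.19 × 2 = 6.38 (a 2-hour block = 2 hours).
P(N = 4) = e^(−6.38) · 6.38^4/4! ≈ 0.1170.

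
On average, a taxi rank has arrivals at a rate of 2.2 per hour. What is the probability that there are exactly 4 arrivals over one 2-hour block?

0.1917

Over the interval, μ = 2.2 × 2 = 4.4 (a 2-hour block = 2 hours).
P(N = 4) = e^(−μ) μ^4/4! = e^(−4.4) · 4.4^4/24 ≈ 0.1917.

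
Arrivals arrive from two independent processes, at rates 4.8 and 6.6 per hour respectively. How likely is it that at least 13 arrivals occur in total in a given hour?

0.3558

Independent Poisson processes superpose: combined rate λ = 4.8 + 6.6 = 11.4 per hour.
So μ = 11.4.
P(N ≥ 13) = 1 − P(N ≤ 12) ≈ 0.3558.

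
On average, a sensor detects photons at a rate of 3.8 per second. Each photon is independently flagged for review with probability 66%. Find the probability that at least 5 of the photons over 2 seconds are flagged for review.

0.5623

Thinning: the photons that are flagged for review themselves form a Poisson process with rate 0.66 × 3.8 = 2.508 per second.
Over the interval, μ = 2.508 × 2 = 5.016 (2 seconds).
P(N ≥ 5) = 1 − P(N ≤ 4) ≈ 0.5623.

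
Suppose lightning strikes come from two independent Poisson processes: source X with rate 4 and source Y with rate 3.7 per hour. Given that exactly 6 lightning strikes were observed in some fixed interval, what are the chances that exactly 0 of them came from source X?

Given the total, each event is independently from source X with probability p = λ_X/(λ_X+λ_Y) = 4/7.7 ≈ 0.5195.
So K ~ Binomial(6, 4/7.7): P(K = 0) = C(6,0) · (4/7.7)^0 · (3.7/7.7)^6 ≈ 0.0123.

0.0123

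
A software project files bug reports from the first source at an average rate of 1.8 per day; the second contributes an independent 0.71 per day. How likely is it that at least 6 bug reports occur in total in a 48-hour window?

0.3875

Independent Poisson processes superpose: combined rate λ = 1.8 + 0.71 = 2.51 per day.
Over the interval, μ = 2.51 × 2 = 5.02 (a 48-hour window = 2 days).
P(N ≥ 6) = 1 − P(N ≤ 5) ≈ 0.3875.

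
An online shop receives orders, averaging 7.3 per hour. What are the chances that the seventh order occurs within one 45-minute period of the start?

Over the interval, μ = 7.3 × 0.75 = 5.475 (a 45-minute period = 0.75 hours).
The seventh arrival falls in the interval iff at least 7 events occur there: P(S_7 ≤ t) = P(N ≥ 7) = 1 − P(N ≤ 6) ≈ 0.3100.

0.3100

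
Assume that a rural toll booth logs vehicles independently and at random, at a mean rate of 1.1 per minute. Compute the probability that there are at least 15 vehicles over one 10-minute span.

0.1460

Over the interval, μ = 1.1 × 10 = 11 (a 10-minute span = 10 minutes).
P(N ≥ 15) = 1 − P(N ≤ 14) = 1 − Σ_{j=0}^{14} e^(−μ) μ^j/j! ≈ 0.1460.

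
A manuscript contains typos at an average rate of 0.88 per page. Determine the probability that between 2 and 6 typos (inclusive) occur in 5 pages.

0.7773

Over the interval, μ = 0.88 × 5 = 4.4 (5 pages).
P(2 ≤ N ≤ 6) = Σ_{j=2}^{6} e^(−4.4) · 4.4^j/j! ≈ 0.7773.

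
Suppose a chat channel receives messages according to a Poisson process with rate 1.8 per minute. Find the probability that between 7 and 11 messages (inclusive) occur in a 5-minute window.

0.5962

Over the interval, μ = 1.8 × 5 = 9 (a 5-minute window = 5 minutes).
P(7 ≤ N ≤ 11) = Σ_{j=7}^{11} e^(−9) · 9^j/j! ≈ 0.5962.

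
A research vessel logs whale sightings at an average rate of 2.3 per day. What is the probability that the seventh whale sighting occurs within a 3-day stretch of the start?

Over the interval, μ = 2.3 × 3 = 6.9 (a 3-day stretch = 3 days).
The seventh arrival falls in the interval iff at least 7 events occur there: P(S_7 ≤ t) = P(N ≥ 7) = 1 − P(N ≤ 6) ≈ 0.5353.

0.5353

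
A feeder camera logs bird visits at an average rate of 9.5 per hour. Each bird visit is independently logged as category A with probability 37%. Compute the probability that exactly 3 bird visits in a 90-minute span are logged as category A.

Thinning: the bird visits that are logged as category A themselves form a Poisson process with rate 0.37 × 9.5 = 3.515 per hour.
Over the interval, μ = 3.515 × 1.5 = 5.2725 (a 90-minute span = 1.5 hours).
P(N = 3) = e^(−5.2725) · 5.2725^3/3! ≈ 0.1253.

0.1253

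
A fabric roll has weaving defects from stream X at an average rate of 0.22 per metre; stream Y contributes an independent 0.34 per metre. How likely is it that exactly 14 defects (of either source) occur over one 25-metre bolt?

Independent Poisson processes superpose: combined rate λ = 0.22 + 0.34 = 0.56 per metre.
Over the interval, μ = 0.56 × 25 = 14 (a 25-metre bolt = 25 metres).
P(N = 14) = e^(−14) · 14^14/14! ≈ 0.1060.

0.1060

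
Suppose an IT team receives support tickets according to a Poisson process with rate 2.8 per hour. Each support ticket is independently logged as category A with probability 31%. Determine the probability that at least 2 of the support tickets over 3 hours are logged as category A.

0.7334

Thinning: the support tickets that are logged as category A themselves form a Poisson process with rate 0.31 × 2.8 = 0.868 per hour.
Over the interval, μ = 0.868 × 3 = 2.604 (3 hours).
P(N ≥ 2) = 1 − P(N ≤ 1) ≈ 0.7334.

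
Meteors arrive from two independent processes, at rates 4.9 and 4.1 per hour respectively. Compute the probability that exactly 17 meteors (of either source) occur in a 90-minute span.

0.0633

Independent Poisson processes superpose: combined rate λ = 4.9 + 4.1 = 9 per hour.
Over the interval, μ = 9 × 1.5 = 13.5 (a 90-minute span = 1.5 hours).
P(N = 17) = e^(−13.5) · 13.5^17/17! ≈ 0.0633.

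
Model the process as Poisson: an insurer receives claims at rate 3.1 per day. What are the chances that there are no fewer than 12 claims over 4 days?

Over the interval, μ = 3.1 × 4 = 12.4 (4 days).
P(N ≥ 12) = 1 − P(N ≤ 11) = 1 − Σ_{j=0}^{11} e^(−μ) μ^j/j! ≈ 0.5833.

0.5833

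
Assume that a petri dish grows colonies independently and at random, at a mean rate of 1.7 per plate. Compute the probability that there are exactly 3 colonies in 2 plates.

0.2186

Over the interval, μ = 1.7 × 2 = 3.4 (2 plates).
P(N = 3) = e^(−μ) μ^3/3! = e^(−3.4) · 3.4^3/6 ≈ 0.2186.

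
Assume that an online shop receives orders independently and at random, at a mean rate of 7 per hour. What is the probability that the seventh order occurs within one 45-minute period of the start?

0.2752

Over the interval, μ = 7 × 0.75 = 5.25 (a 45-minute period = 0.75 hours).
The seventh arrival falls in the interval iff at least 7 events occur there: P(S_7 ≤ t) = P(N ≥ 7) = 1 − P(N ≤ 6) ≈ 0.2752.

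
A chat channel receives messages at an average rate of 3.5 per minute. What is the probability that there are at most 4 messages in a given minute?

With mean μ = 3.5 per minute,
P(N ≤ 4) = Σ_{j=0}^{4} e^(−μ) μ^j/j! ≈ 0.7254.

0.7254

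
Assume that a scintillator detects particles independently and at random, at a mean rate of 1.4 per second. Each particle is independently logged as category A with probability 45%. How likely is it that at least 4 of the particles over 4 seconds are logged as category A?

0.2467

Thinning: the particles that are logged as category A themselves form a Poisson process with rate 0.45 × 1.4 = 0.63 per second.
Over the interval, μ = 0.63 × 4 = 2.52 (4 seconds).
P(N ≥ 4) = 1 − P(N ≤ 3) ≈ 0.2467.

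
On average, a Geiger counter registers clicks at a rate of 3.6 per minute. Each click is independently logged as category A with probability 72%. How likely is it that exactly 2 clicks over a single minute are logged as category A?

0.2515

Thinning: the clicks that are logged as category A themselves form a Poisson process with rate 0.72 × 3.6 = 2.592 per minute.
So μ = 2.592.
P(N = 2) = e^(−2.592) · 2.592^2/2! ≈ 0.2515.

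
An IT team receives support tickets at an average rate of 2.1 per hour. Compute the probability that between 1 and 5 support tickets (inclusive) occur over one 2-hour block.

0.7381

Over the interval, μ = 2.1 × 2 = 4.2 (a 2-hour block = 2 hours).
P(1 ≤ N ≤ 5) = Σ_{j=1}^{5} e^(−4.2) · 4.2^j/j! ≈ 0.7381.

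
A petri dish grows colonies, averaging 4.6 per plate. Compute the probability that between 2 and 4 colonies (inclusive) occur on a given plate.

0.4569

With mean μ = 4.6 per plate,
P(2 ≤ N ≤ 4) = Σ_{j=2}^{4} e^(−4.6) · 4.6^j/j! ≈ 0.4569.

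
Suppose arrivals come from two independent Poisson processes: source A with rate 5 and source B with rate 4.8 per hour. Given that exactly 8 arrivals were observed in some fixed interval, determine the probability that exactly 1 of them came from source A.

0.0276

Given the total, each event is independently from source A with probability p = λ_A/(λ_A+λ_B) = 5/9.8 ≈ 0.5102.
So K ~ Binomial(8, 5/9.8): P(K = 1) = C(8,1) · (5/9.8)^1 · (4.8/9.8)^7 ≈ 0.0276.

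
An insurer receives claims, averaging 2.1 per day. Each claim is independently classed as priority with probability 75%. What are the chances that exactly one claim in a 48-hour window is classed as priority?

0.1350

Thinning: the claims that are classed as priority themselves form a Poisson process with rate 0.75 × 2.1 = 1.575 per day.
Over the interval, μ = 1.575 × 2 = 3.15 (a 48-hour window = 2 days).
P(N = 1) = e^(−3.15) · 3.15^1/1! ≈ 0.1350.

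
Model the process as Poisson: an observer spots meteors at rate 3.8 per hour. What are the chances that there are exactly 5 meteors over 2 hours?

0.1057

Over the interval, μ = 3.8 × 2 = 7.6 (2 hours).
P(N = 5) = e^(−μ) μ^5/5! = e^(−7.6) · 7.6^5/120 ≈ 0.1057.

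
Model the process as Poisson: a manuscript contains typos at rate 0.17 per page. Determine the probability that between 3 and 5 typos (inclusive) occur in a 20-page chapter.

Over the interval, μ = 0.17 × 20 = 3.4 (a 20-page chapter = 20 pages).
P(3 ≤ N ≤ 5) = Σ_{j=3}^{5} e^(−3.4) · 3.4^j/j! ≈ 0.5308.

0.5308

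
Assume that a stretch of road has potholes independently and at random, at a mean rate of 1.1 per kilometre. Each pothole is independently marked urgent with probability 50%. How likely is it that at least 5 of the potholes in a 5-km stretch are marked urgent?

Thinning: the potholes that are marked urgent themselves form a Poisson process with rate 0.5 × 1.1 = 0.55 per kilometre.
Over the interval, μ = 0.55 × 5 = 2.75 (a 5-km stretch = 5 kilometres).
P(N ≥ 5) = 1 − P(N ≤ 4) ≈ 0.1446.

0.1446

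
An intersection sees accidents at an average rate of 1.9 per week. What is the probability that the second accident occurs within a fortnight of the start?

Over the interval, μ = 1.9 × 2 = 3.8 (a fortnight = 2 weeks).
The second arrival falls in the interval iff at least 2 events occur there: P(S_2 ≤ t) = P(N ≥ 2) = 1 − P(N ≤ 1) ≈ 0.8926.

0.8926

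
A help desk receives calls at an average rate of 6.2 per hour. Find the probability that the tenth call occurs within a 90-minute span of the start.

0.4521

Over the interval, μ = 6.2 × 1.5 = 9.3 (a 90-minute span = 1.5 hours).
The tenth arrival falls in the interval iff at least 10 events occur there: P(S_10 ≤ t) = P(N ≥ 10) = 1 − P(N ≤ 9) ≈ 0.4521.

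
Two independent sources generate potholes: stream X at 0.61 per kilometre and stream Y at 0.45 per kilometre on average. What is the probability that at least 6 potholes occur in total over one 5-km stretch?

Independent Poisson processes superpose: combined rate λ = 0.61 + 0.45 = 1.06 per kilometre.
Over the interval, μ = 1.06 × 5 = 5.3 (a 5-km stretch = 5 kilometres).
P(N ≥ 6) = 1 − P(N ≤ 5) ≈ 0.4365.

0.4365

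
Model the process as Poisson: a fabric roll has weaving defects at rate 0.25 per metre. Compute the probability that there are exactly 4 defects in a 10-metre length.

Over the interval, μ = 0.25 × 10 = 2.5 (a 10-metre length = 10 metres).
P(N = 4) = e^(−μ) μ^4/4! = e^(−2.5) · 2.5^4/24 ≈ 0.1336.

0.1336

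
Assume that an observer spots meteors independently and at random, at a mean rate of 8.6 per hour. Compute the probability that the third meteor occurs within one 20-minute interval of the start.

Over the interval, μ = 8.6 × 1/3 ≈ 2.86667 (a 20-minute interval = 1/3 hours).
The third arrival falls in the interval iff at least 3 events occur there: P(S_3 ≤ t) = P(N ≥ 3) = 1 − P(N ≤ 2) ≈ 0.5463.

0.5463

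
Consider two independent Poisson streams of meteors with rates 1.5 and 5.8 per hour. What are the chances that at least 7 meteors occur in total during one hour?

Independent Poisson processes superpose: combined rate λ = 1.5 + 5.8 = 7.3 per hour.
So μ = 7.3.
P(N ≥ 7) = 1 − P(N ≤ 6) ≈ 0.5940.

0.5940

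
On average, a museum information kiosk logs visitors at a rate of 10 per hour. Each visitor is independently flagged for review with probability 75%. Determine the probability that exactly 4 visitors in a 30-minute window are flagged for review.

Thinning: the visitors that are flagged for review themselves form a Poisson process with rate 0.75 × 10 = 7.5 per hour.
Over the interval, μ = 7.5 × 0.5 = 3.75 (a 30-minute window = 0.5 hours).
P(N = 4) = e^(−3.75) · 3.75^4/4! ≈ 0.1938.

0.1938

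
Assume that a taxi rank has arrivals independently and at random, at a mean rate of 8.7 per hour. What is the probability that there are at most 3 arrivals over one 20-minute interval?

0.6696

Over the interval, μ = 8.7 × 1/3 = 2.9 (a 20-minute interval = 1/3 hours).
P(N ≤ 3) = Σ_{j=0}^{3} e^(−μ) μ^j/j! ≈ 0.6696.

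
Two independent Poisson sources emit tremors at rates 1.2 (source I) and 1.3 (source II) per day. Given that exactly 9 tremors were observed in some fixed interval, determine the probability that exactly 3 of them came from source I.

0.1837

Given the total, each event is independently from source I with probability p = λ_I/(λ_I+λ_II) = 1.2/2.5 = 0.4800.
So K ~ Binomial(9, 1.2/2.5): P(K = 3) = C(9,3) · (1.2/2.5)^3 · (1.3/2.5)^6 ≈ 0.1837.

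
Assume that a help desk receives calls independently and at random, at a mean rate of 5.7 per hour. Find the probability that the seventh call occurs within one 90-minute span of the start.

Over the interval, μ = 5.7 × 1.5 = 8.55 (a 90-minute span = 1.5 hours).
The seventh arrival falls in the interval iff at least 7 events occur there: P(S_7 ≤ t) = P(N ≥ 7) = 1 − P(N ≤ 6) ≈ 0.7491.

0.7491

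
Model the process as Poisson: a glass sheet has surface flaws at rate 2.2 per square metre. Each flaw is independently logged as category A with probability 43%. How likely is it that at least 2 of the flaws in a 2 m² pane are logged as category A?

0.5640

Thinning: the flaws that are logged as category A themselves form a Poisson process with rate 0.43 × 2.2 = 0.946 per square metre.
Over the interval, μ = 0.946 × 2 = 1.892 (a 2 m² pane = 2 square metres).
P(N ≥ 2) = 1 − P(N ≤ 1) ≈ 0.5640.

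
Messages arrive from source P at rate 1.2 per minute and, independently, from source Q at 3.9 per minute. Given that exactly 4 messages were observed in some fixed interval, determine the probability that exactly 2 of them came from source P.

Given the total, each event is independently from source P with probability p = λ_P/(λ_P+λ_Q) = 1.2/5.1 ≈ 0.2353.
So K ~ Binomial(4, 1.2/5.1): P(K = 2) = C(4,2) · (1.2/5.1)^2 · (3.9/5.1)^2 ≈ 0.1943.

0.1943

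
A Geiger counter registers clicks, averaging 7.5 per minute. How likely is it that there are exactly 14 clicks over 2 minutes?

0.1024

Over the interval, μ = 7.5 × 2 = 15 (2 minutes).
P(N = 14) = e^(−μ) μ^14/14! = e^(−15) · 15^14/87178291200 ≈ 0.1024.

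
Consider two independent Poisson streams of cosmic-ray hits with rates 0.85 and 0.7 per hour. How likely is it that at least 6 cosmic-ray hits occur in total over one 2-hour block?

Independent Poisson processes superpose: combined rate λ = 0.85 + 0.7 = 1.55 per hour.
Over the interval, μ = 1.55 × 2 = 3.1 (a 2-hour block = 2 hours).
P(N ≥ 6) = 1 − P(N ≤ 5) ≈ 0.0943.

0.0943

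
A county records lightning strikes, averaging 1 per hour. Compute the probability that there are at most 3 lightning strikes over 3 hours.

Over the interval, μ = 1 × 3 = 3 (3 hours).
P(N ≤ 3) = Σ_{j=0}^{3} e^(−μ) μ^j/j! ≈ 0.6472.

0.6472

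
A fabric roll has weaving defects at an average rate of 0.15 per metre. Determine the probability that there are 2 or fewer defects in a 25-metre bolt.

Over the interval, μ = 0.15 × 25 = 3.75 (a 25-metre bolt = 25 metres).
P(N ≤ 2) = Σ_{j=0}^{2} e^(−μ) μ^j/j! ≈ 0.2771.

0.2771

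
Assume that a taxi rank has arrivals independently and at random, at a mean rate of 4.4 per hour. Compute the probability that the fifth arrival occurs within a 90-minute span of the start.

0.7873

Over the interval, μ = 4.4 × 1.5 = 6.6 (a 90-minute span = 1.5 hours).
The fifth arrival falls in the interval iff at least 5 events occur there: P(S_5 ≤ t) = P(N ≥ 5) = 1 − P(N ≤ 4) ≈ 0.7873.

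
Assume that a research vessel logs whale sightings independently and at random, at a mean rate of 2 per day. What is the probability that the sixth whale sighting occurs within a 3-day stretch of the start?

0.5543

Over the interval, μ = 2 × 3 = 6 (a 3-day stretch = 3 days).
The sixth arrival falls in the interval iff at least 6 events occur there: P(S_6 ≤ t) = P(N ≥ 6) = 1 − P(N ≤ 5) ≈ 0.5543.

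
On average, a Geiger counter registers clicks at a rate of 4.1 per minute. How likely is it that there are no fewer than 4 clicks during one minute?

With mean μ = 4.1 per minute,
P(N ≥ 4) = 1 − P(N ≤ 3) = 1 − Σ_{j=0}^{3} e^(−μ) μ^j/j! ≈ 0.5858.

0.5858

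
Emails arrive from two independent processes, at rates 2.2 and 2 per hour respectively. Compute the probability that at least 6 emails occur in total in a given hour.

0.2469

Independent Poisson processes superpose: combined rate λ = 2.2 + 2 = 4.2 per hour.
So μ = 4.2.
P(N ≥ 6) = 1 − P(N ≤ 5) ≈ 0.2469.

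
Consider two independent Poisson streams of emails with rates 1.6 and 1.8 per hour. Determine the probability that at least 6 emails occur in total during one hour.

0.1295

Independent Poisson processes superpose: combined rate λ = 1.6 + 1.8 = 3.4 per hour.
So μ = 3.4.
P(N ≥ 6) = 1 − P(N ≤ 5) ≈ 0.1295.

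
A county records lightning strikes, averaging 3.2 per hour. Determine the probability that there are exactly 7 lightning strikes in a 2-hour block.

0.1450

Over the interval, μ = 3.2 × 2 = 6.4 (a 2-hour block = 2 hours).
P(N = 7) = e^(−μ) μ^7/7! = e^(−6.4) · 6.4^7/5040 ≈ 0.1450.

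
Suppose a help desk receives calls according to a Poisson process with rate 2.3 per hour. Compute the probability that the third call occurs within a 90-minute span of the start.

0.6698

Over the interval, μ = 2.3 × 1.5 = 3.45 (a 90-minute span = 1.5 hours).
The third arrival falls in the interval iff at least 3 events occur there: P(S_3 ≤ t) = P(N ≥ 3) = 1 − P(N ≤ 2) ≈ 0.6698.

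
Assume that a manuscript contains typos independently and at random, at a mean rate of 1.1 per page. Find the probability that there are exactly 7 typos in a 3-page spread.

Over the interval, μ = 1.1 × 3 = 3.3 (a 3-page spread = 3 pages).
P(N = 7) = e^(−μ) μ^7/7! = e^(−3.3) · 3.3^7/5040 ≈ 0.0312.

0.0312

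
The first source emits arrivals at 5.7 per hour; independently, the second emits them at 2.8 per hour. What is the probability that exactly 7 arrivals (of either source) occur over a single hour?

Independent Poisson processes superpose: combined rate λ = 5.7 + 2.8 = 8.5 per hour.
So μ = 8.5.
P(N = 7) = e^(−8.5) · 8.5^7/7! ≈ 0.1294.

0.1294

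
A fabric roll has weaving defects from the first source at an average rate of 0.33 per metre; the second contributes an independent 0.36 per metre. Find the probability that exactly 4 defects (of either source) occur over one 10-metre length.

0.0952

Independent Poisson processes superpose: combined rate λ = 0.33 + 0.36 = 0.69 per metre.
Over the interval, μ = 0.69 × 10 = 6.9 (a 10-metre length = 10 metres).
P(N = 4) = e^(−6.9) · 6.9^4/4! ≈ 0.0952.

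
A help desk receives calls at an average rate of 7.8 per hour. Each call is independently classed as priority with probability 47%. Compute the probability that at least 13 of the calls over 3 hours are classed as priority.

0.3111

Thinning: the calls that are classed as priority themselves form a Poisson process with rate 0.47 × 7.8 = 3.666 per hour.
Over the interval, μ = 3.666 × 3 = 10.998 (3 hours).
P(N ≥ 13) = 1 − P(N ≤ 12) ≈ 0.3111.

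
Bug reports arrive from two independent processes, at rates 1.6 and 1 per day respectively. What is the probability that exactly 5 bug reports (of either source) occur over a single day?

Independent Poisson processes superpose: combined rate λ = 1.6 + 1 = 2.6 per day.
So μ = 2.6.
P(N = 5) = e^(−2.6) · 2.6^5/5! ≈ 0.0735.

0.0735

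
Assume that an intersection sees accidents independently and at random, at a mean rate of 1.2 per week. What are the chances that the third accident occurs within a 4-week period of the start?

0.8575

Over the interval, μ = 1.2 × 4 = 4.8 (a 4-week period = 4 weeks).
The third arrival falls in the interval iff at least 3 events occur there: P(S_3 ≤ t) = P(N ≥ 3) = 1 − P(N ≤ 2) ≈ 0.8575.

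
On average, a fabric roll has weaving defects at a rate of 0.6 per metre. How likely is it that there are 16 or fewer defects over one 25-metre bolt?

Over the interval, μ = 0.6 × 25 = 15 (a 25-metre bolt = 25 metres).
P(N ≤ 16) = Σ_{j=0}^{16} e^(−μ) μ^j/j! ≈ 0.6641.

0.6641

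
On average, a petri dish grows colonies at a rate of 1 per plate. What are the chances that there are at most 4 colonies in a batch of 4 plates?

Over the interval, μ = 1 × 4 = 4 (a batch of 4 plates = 4 plates).
P(N ≤ 4) = Σ_{j=0}^{4} e^(−μ) μ^j/j! ≈ 0.6288.

0.6288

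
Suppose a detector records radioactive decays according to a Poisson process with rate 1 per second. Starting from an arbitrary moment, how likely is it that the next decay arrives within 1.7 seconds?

0.8173

Inter-arrival times are exponential with rate λ = 1 per second.
P(T ≤ 1.7) = 1 − e^(−λt) = 1 − e^(−1 × 1.7) = 1 − e^(−1.7) ≈ 0.8173.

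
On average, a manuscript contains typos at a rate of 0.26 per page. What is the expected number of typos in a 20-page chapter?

E[N] = λt = 0.26 × 20 = 5.2 (a 20-page chapter = 20 pages).

5.2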